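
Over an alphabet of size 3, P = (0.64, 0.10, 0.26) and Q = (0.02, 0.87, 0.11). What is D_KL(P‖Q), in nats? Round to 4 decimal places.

2.2254 nats

D(P‖Q) = Σ p·ln(p/q).
  0.64·ln(0.64/0.02) = 2.21807
  0.10·ln(0.10/0.87) = -0.21633
  0.26·ln(0.26/0.11) = 0.22365
D(P‖Q) = 2.2254 nats.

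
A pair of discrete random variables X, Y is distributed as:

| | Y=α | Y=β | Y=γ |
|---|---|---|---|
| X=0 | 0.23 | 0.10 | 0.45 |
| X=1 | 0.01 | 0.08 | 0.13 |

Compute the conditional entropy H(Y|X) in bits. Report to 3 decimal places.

Marginals: p(X) = (0.7800, 0.2200), p(Y) = (0.2400, 0.1800, 0.5800).
H(Y|X) = Σ p(X) · H(Y|X=·).
  X=0: p=0.7800, H(Y|X=0) = 1.3573
  X=1: p=0.2200, H(Y|X=1) = 1.1819
Weighted sum = 1.319 bits.

1.319 bits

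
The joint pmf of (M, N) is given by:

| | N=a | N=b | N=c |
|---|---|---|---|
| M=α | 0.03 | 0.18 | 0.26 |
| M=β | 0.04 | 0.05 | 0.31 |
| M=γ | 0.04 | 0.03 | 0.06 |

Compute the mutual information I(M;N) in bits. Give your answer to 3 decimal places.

0.090 bits

Marginals: p(M) = (0.4700, 0.4000, 0.1300), p(N) = (0.1100, 0.2600, 0.6300).
I(M;N) = H(M) + H(N) − H(M,N).
H(M) = 1.4234, H(N) = 1.2755, H(M,N) = 2.6091.
I(M;N) = 1.4234 + 1.2755 − 2.6091 = 0.090 bits.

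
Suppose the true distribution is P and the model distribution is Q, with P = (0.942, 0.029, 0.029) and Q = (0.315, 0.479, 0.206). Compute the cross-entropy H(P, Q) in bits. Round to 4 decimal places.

1.6668 bits

H(P,Q) = −Σ p·log₂ q.
  −0.942·log₂(0.315) = 1.56991
  −0.029·log₂(0.479) = 0.03080
  −0.029·log₂(0.206) = 0.06610
H(P,Q) = 1.6668 bits.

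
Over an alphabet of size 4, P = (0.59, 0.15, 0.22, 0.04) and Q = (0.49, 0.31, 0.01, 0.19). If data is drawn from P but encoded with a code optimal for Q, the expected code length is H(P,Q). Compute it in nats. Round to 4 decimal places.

1.6761 nats

H(P,Q) = −Σ p·ln q.
  −0.59·ln(0.49) = 0.42088
  −0.15·ln(0.31) = 0.17568
  −0.22·ln(0.01) = 1.01314
  −0.04·ln(0.19) = 0.06643
H(P,Q) = 1.6761 nats.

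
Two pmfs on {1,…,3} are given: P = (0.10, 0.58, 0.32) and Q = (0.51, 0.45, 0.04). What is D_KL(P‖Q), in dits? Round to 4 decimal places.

0.2822 dits

D(P‖Q) = Σ p·log₁₀(p/q).
  0.10·log₁₀(0.10/0.51) = -0.07076
  0.58·log₁₀(0.58/0.45) = 0.06392
  0.32·log₁₀(0.32/0.04) = 0.28899
D(P‖Q) = 0.2822 dits.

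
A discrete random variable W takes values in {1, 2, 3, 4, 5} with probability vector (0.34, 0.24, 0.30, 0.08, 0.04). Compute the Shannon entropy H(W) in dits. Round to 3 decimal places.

0.609 dits

H(W) = −Σ p·log₁₀ p.
  −(0.34)·log₁₀(0.34) = 0.1593
  −(0.24)·log₁₀(0.24) = 0.1487
  −(0.30)·log₁₀(0.30) = 0.1569
  −(0.08)·log₁₀(0.08) = 0.0878
  −(0.04)·log₁₀(0.04) = 0.0559
Sum: 0.1593 + 0.1487 + 0.1569 + 0.0878 + 0.0559 = 0.609 dits.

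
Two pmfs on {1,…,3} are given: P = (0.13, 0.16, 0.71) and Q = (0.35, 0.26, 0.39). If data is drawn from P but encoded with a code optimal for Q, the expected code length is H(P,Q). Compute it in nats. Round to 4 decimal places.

1.0206 nats

H(P,Q) = −Σ p·ln q.
  −0.13·ln(0.35) = 0.13648
  −0.16·ln(0.26) = 0.21553
  −0.71·ln(0.39) = 0.66854
H(P,Q) = 1.0206 nats.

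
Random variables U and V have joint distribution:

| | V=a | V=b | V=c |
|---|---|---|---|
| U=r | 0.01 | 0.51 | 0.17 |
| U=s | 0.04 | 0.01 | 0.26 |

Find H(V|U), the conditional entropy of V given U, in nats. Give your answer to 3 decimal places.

Chain rule: H(V|U) = H(U,V) − H(U).
Marginals: p(U) = (0.6900, 0.3100), p(V) = (0.0500, 0.5200, 0.4300).
H(U,V) = 1.2157 nats; H(U) = 0.6191 nats.
H(V|U) = 1.2157 − 0.6191 = 0.597 nats.

0.597 nats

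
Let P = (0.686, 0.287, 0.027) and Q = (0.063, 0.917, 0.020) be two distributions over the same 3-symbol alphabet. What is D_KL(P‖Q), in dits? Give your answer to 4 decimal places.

D(P‖Q) = Σ p·log₁₀(p/q).
  0.686·log₁₀(0.686/0.063) = 0.71137
  0.287·log₁₀(0.287/0.917) = -0.14479
  0.027·log₁₀(0.027/0.020) = 0.00352
D(P‖Q) = 0.5701 dits.

0.5701 dits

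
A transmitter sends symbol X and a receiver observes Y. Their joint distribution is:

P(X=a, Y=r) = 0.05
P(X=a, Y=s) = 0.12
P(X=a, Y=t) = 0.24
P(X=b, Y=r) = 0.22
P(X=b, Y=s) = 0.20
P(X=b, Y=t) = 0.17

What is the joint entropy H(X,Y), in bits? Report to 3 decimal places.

2.457 bits

H(X,Y) = −Σ p(x,y)·log₂ p(x,y) over all 6 cells.
  cell (a,r): −0.05·log₂0.05 = 0.2161
  cell (a,s): −0.12·log₂0.12 = 0.3671
  cell (a,t): −0.24·log₂0.24 = 0.4941
  cell (b,r): −0.22·log₂0.22 = 0.4806
  cell (b,s): −0.20·log₂0.20 = 0.4644
  cell (b,t): −0.17·log₂0.17 = 0.4346
Sum = 2.457 bits.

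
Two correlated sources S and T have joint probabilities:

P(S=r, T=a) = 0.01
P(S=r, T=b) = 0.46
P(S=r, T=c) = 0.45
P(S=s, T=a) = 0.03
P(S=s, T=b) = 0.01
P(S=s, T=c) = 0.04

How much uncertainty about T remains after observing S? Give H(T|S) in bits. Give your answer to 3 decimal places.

1.102 bits

Marginals: p(S) = (0.9200, 0.0800), p(T) = (0.0400, 0.4700, 0.4900).
H(T|S) = Σ p(S) · H(T|S=·).
  S=r: p=0.9200, H(T|S=r) = 1.0755
  S=s: p=0.0800, H(T|S=s) = 1.4056
Weighted sum = 1.102 bits.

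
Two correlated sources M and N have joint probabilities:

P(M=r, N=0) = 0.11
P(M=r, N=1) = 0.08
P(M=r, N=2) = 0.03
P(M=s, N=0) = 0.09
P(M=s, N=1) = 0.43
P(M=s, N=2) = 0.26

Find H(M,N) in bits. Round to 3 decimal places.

2.135 bits

H(M,N) = −Σ p(x,y)·log₂ p(x,y) over all 6 cells.
  cell (r,0): −0.11·log₂0.11 = 0.3503
  cell (r,1): −0.08·log₂0.08 = 0.2915
  cell (r,2): −0.03·log₂0.03 = 0.1518
  cell (s,0): −0.09·log₂0.09 = 0.3127
  cell (s,1): −0.43·log₂0.43 = 0.5236
  cell (s,2): −0.26·log₂0.26 = 0.5053
Sum = 2.135 bits.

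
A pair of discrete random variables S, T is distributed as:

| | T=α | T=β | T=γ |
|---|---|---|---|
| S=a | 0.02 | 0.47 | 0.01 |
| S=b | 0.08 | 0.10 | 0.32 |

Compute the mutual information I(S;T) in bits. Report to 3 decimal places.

Marginals: p(S) = (0.5000, 0.5000), p(T) = (0.1000, 0.5700, 0.3300).
I(S;T) = H(S) + H(T) − H(S,T).
H(S) = 1.0000, H(T) = 1.3223, H(S,T) = 1.8410.
I(S;T) = 1.0000 + 1.3223 − 1.8410 = 0.481 bits.

0.481 bits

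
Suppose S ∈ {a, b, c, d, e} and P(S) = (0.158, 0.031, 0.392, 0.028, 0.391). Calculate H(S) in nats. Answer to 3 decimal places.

1.234 nats

H(S) = −Σ p·ln p.
  −(0.158)·ln(0.158) = 0.2915
  −(0.031)·ln(0.031) = 0.1077
  −(0.392)·ln(0.392) = 0.3671
  −(0.028)·ln(0.028) = 0.1001
  −(0.391)·ln(0.391) = 0.3672
Sum: 0.2915 + 0.1077 + 0.3671 + 0.1001 + 0.3672 = 1.234 nats.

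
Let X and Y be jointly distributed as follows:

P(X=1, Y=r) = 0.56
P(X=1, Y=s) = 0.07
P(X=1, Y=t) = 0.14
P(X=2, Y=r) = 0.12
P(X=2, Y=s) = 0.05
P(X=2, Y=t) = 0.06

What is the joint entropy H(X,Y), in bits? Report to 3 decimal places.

1.961 bits

H(X,Y) = −Σ p(x,y)·log₂ p(x,y) over all 6 cells.
  cell (1,r): −0.56·log₂0.56 = 0.4684
  cell (1,s): −0.07·log₂0.07 = 0.2686
  cell (1,t): −0.14·log₂0.14 = 0.3971
  cell (2,r): −0.12·log₂0.12 = 0.3671
  cell (2,s): −0.05·log₂0.05 = 0.2161
  cell (2,t): −0.06·log₂0.06 = 0.2435
Sum = 1.961 bits.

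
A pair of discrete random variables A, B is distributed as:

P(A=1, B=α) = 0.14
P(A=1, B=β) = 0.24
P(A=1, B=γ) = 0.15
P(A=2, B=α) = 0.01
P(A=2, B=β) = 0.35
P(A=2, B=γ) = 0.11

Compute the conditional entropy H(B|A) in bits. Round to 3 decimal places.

1.251 bits

Marginals: p(A) = (0.5300, 0.4700), p(B) = (0.1500, 0.5900, 0.2600).
H(B|A) = Σ p(A) · H(B|A=·).
  A=1: p=0.5300, H(B|A=1) = 1.5403
  A=2: p=0.4700, H(B|A=2) = 0.9253
Weighted sum = 1.251 bits.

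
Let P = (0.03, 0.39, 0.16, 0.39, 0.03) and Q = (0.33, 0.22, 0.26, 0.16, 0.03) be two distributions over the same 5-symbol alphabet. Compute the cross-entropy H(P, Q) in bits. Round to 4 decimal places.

2.3937 bits

H(P,Q) = −Σ p·log₂ q.
  −0.03·log₂(0.33) = 0.04798
  −0.39·log₂(0.22) = 0.85193
  −0.16·log₂(0.26) = 0.31095
  −0.39·log₂(0.16) = 1.03110
  −0.03·log₂(0.03) = 0.15177
H(P,Q) = 2.3937 bits.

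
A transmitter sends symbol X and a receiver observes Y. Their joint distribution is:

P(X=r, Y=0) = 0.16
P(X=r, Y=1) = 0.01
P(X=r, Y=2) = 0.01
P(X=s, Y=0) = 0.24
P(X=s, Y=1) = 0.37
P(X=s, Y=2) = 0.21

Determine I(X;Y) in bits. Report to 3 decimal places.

Marginals: p(X) = (0.1800, 0.8200), p(Y) = (0.4000, 0.3800, 0.2200).
I(X;Y) = Σ p(x,y)·log₂[p(x,y)/(p(x)p(y))].
  (r,0): 0.16·log₂(2.2222) = 0.1843
  (r,1): 0.01·log₂(0.1462) = -0.0277
  (r,2): 0.01·log₂(0.2525) = -0.0199
  (s,0): 0.24·log₂(0.7317) = -0.1082
  (s,1): 0.37·log₂(1.1874) = 0.0917
  (s,2): 0.21·log₂(1.1641) = 0.0460
Sum = 0.166 bits.

0.166 bits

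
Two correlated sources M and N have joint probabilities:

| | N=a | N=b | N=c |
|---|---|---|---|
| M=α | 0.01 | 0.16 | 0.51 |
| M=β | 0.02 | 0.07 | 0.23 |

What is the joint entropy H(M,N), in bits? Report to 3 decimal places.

1.854 bits

H(M,N) = −Σ p(x,y)·log₂ p(x,y) over all 6 cells.
  cell (α,a): −0.01·log₂0.01 = 0.0664
  cell (α,b): −0.16·log₂0.16 = 0.4230
  cell (α,c): −0.51·log₂0.51 = 0.4954
  cell (β,a): −0.02·log₂0.02 = 0.1129
  cell (β,b): −0.07·log₂0.07 = 0.2686
  cell (β,c): −0.23·log₂0.23 = 0.4877
Sum = 1.854 bits.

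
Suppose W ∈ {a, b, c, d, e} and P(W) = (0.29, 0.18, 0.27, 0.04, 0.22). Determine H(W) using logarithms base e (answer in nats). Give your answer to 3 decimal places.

1.483 nats

H(W) = −Σ p·ln p.
  −(0.29)·ln(0.29) = 0.3590
  −(0.18)·ln(0.18) = 0.3087
  −(0.27)·ln(0.27) = 0.3535
  −(0.04)·ln(0.04) = 0.1288
  −(0.22)·ln(0.22) = 0.3331
Sum: 0.3590 + 0.3087 + 0.3535 + 0.1288 + 0.3331 = 1.483 nats.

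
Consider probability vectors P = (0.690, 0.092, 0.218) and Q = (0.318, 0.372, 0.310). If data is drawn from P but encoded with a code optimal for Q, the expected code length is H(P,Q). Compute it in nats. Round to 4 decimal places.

1.1368 nats

H(P,Q) = −Σ p·ln q.
  −0.690·ln(0.318) = 0.79054
  −0.092·ln(0.372) = 0.09098
  −0.218·ln(0.310) = 0.25532
H(P,Q) = 1.1368 nats.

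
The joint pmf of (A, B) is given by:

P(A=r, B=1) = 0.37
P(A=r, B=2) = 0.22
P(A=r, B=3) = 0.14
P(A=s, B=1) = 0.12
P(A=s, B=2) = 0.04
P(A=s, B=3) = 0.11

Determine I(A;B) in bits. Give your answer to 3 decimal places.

0.040 bits

Marginals: p(A) = (0.7300, 0.2700), p(B) = (0.4900, 0.2600, 0.2500).
I(A;B) = H(A) + H(B) − H(A,B).
H(A) = 0.8415, H(B) = 1.5096, H(A,B) = 2.3115.
I(A;B) = 0.8415 + 1.5096 − 2.3115 = 0.040 bits.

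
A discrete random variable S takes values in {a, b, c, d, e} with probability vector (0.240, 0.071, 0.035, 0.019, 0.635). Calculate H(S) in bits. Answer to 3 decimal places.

H(S) = −Σ p·log₂ p.
  −(0.240)·log₂(0.240) = 0.4941
  −(0.071)·log₂(0.071) = 0.2709
  −(0.035)·log₂(0.035) = 0.1693
  −(0.019)·log₂(0.019) = 0.1086
  −(0.635)·log₂(0.635) = 0.4160
Sum: 0.4941 + 0.2709 + 0.1693 + 0.1086 + 0.4160 = 1.459 bits.

1.459 bits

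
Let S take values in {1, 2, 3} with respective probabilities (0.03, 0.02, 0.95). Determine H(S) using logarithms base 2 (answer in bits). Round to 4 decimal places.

0.3349 bits

H(S) = −Σ p·log₂ p.
  −(0.03)·log₂(0.03) = 0.15177
  −(0.02)·log₂(0.02) = 0.11288
  −(0.95)·log₂(0.95) = 0.07030
Sum: 0.15177 + 0.11288 + 0.07030 = 0.3349 bits.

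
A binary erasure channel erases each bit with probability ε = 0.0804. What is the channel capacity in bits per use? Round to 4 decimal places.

Binary erasure channel: capacity C = 1 − ε.
C = 1 − 0.0804 = 0.9196 bits per channel use.

0.9196 bits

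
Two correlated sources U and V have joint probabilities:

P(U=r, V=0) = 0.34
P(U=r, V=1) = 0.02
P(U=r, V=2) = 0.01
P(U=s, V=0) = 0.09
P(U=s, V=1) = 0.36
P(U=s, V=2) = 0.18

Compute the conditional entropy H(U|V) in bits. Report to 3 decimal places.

0.488 bits

Chain rule: H(U|V) = H(U,V) − H(V).
Marginals: p(U) = (0.3700, 0.6300), p(V) = (0.4300, 0.3800, 0.1900).
H(U,V) = 1.9971 bits; H(V) = 1.5092 bits.
H(U|V) = 1.9971 − 1.5092 = 0.488 bits.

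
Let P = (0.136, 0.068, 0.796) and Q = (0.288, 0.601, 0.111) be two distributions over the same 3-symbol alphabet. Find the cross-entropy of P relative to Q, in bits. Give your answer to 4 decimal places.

H(P,Q) = −Σ p·log₂ q.
  −0.136·log₂(0.288) = 0.24424
  −0.068·log₂(0.601) = 0.04995
  −0.796·log₂(0.111) = 2.52441
H(P,Q) = 2.8186 bits.

2.8186 bits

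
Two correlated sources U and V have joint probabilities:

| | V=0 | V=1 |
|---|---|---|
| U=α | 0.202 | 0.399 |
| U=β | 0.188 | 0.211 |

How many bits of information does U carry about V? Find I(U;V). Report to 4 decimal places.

0.0132 bits

Marginals: p(U) = (0.6010, 0.3990), p(V) = (0.3900, 0.6100).
I(U;V) = H(U) + H(V) − H(U,V).
H(U) = 0.9704, H(V) = 0.9648, H(U,V) = 1.9220.
I(U;V) = 0.9704 + 0.9648 − 1.9220 = 0.0132 bits.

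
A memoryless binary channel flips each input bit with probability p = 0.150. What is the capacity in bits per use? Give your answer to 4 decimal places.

0.3902 bits

Binary symmetric channel: C = 1 − h₂(ε) where h₂ is the binary entropy function.
h₂(0.150) = −0.150·log₂0.150 − 0.850·log₂0.850 = 0.6098.
C = 1 − 0.6098 = 0.3902 bits per channel use.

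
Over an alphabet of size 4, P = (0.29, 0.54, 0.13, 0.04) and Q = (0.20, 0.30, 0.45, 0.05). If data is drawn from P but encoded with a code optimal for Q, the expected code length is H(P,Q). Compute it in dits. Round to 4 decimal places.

0.5822 dits

H(P,Q) = −Σ p·log₁₀ q.
  −0.29·log₁₀(0.20) = 0.20270
  −0.54·log₁₀(0.30) = 0.28235
  −0.13·log₁₀(0.45) = 0.04508
  −0.04·log₁₀(0.05) = 0.05204
H(P,Q) = 0.5822 dits.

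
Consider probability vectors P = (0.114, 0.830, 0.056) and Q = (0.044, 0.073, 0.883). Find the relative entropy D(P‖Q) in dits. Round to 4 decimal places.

0.8563 dits

D(P‖Q) = Σ p·log₁₀(p/q).
  0.114·log₁₀(0.114/0.044) = 0.04713
  0.830·log₁₀(0.830/0.073) = 0.87628
  0.056·log₁₀(0.056/0.883) = -0.06708
D(P‖Q) = 0.8563 dits.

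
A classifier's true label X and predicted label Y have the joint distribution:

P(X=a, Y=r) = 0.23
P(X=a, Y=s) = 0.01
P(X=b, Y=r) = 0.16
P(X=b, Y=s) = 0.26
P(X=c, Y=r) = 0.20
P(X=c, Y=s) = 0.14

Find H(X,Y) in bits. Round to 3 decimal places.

H(X,Y) = −Σ p(x,y)·log₂ p(x,y) over all 6 cells.
  cell (a,r): −0.23·log₂0.23 = 0.4877
  cell (a,s): −0.01·log₂0.01 = 0.0664
  cell (b,r): −0.16·log₂0.16 = 0.4230
  cell (b,s): −0.26·log₂0.26 = 0.5053
  cell (c,r): −0.20·log₂0.20 = 0.4644
  cell (c,s): −0.14·log₂0.14 = 0.3971
Sum = 2.344 bits.

2.344 bits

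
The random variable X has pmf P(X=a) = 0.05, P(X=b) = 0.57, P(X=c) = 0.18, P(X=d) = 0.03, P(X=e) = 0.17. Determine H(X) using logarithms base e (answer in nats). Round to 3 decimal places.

H(X) = −Σ p·ln p.
  −(0.05)·ln(0.05) = 0.1498
  −(0.57)·ln(0.57) = 0.3204
  −(0.18)·ln(0.18) = 0.3087
  −(0.03)·ln(0.03) = 0.1052
  −(0.17)·ln(0.17) = 0.3012
Sum: 0.1498 + 0.3204 + 0.3087 + 0.1052 + 0.3012 = 1.185 nats.

1.185 nats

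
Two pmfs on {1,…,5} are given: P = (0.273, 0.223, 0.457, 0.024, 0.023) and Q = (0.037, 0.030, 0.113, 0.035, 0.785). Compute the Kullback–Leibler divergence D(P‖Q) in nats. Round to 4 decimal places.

D(P‖Q) = Σ p·ln(p/q).
  0.273·ln(0.273/0.037) = 0.54561
  0.223·ln(0.223/0.030) = 0.44733
  0.457·ln(0.457/0.113) = 0.63856
  0.024·ln(0.024/0.035) = -0.00906
  0.023·ln(0.023/0.785) = -0.08119
D(P‖Q) = 1.5413 nats.

1.5413 nats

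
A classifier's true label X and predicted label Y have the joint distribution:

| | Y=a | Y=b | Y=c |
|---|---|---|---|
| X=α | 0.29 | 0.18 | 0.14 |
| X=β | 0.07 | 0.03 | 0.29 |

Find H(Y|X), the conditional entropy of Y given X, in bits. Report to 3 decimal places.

1.334 bits

Chain rule: H(Y|X) = H(X,Y) − H(X).
Marginals: p(X) = (0.6100, 0.3900), p(Y) = (0.3600, 0.2100, 0.4300).
H(X,Y) = 2.2985 bits; H(X) = 0.9648 bits.
H(Y|X) = 2.2985 − 0.9648 = 1.334 bits.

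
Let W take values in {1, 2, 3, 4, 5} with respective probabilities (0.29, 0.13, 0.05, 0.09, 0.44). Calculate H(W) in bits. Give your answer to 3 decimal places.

H(W) = −Σ p·log₂ p.
  −(0.29)·log₂(0.29) = 0.5179
  −(0.13)·log₂(0.13) = 0.3826
  −(0.05)·log₂(0.05) = 0.2161
  −(0.09)·log₂(0.09) = 0.3127
  −(0.44)·log₂(0.44) = 0.5211
Sum: 0.5179 + 0.3826 + 0.2161 + 0.3127 + 0.5211 = 1.950 bits.

1.950 bits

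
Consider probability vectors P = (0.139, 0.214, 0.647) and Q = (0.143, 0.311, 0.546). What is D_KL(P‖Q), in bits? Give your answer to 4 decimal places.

D(P‖Q) = Σ p·log₂(p/q).
  0.139·log₂(0.139/0.143) = -0.00569
  0.214·log₂(0.214/0.311) = -0.11541
  0.647·log₂(0.647/0.546) = 0.15843
D(P‖Q) = 0.0373 bits.

0.0373 bits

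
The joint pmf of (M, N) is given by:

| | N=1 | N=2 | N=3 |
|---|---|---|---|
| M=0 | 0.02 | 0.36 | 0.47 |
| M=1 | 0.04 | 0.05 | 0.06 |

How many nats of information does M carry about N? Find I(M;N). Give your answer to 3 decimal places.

0.045 nats

Marginals: p(M) = (0.8500, 0.1500), p(N) = (0.0600, 0.4100, 0.5300).
I(M;N) = Σ p(x,y)·ln[p(x,y)/(p(x)p(y))].
  (0,1): 0.02·ln(0.3922) = -0.0187
  (0,2): 0.36·ln(1.0330) = 0.0117
  (0,3): 0.47·ln(1.0433) = 0.0199
  (1,1): 0.04·ln(4.4444) = 0.0597
  (1,2): 0.05·ln(0.8130) = -0.0104
  (1,3): 0.06·ln(0.7547) = -0.0169
Sum = 0.045 nats.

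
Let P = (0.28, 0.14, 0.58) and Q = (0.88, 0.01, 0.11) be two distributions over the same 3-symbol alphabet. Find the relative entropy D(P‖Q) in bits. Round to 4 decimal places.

1.4616 bits

D(P‖Q) = Σ p·log₂(p/q).
  0.28·log₂(0.28/0.88) = -0.46258
  0.14·log₂(0.14/0.01) = 0.53303
  0.58·log₂(0.58/0.11) = 1.39116
D(P‖Q) = 1.4616 bits.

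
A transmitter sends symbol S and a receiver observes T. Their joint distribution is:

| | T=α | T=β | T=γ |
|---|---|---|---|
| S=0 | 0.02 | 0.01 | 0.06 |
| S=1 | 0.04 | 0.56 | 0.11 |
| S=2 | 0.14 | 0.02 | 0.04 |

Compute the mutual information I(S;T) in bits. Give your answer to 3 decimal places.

Marginals: p(S) = (0.0900, 0.7100, 0.2000), p(T) = (0.2000, 0.5900, 0.2100).
I(S;T) = Σ p(x,y)·log₂[p(x,y)/(p(x)p(y))].
  (0,α): 0.02·log₂(1.1111) = 0.0030
  (0,β): 0.01·log₂(0.1883) = -0.0241
  (0,γ): 0.06·log₂(3.1746) = 0.1000
  (1,α): 0.04·log₂(0.2817) = -0.0731
  (1,β): 0.56·log₂(1.3368) = 0.2345
  (1,γ): 0.11·log₂(0.7378) = -0.0483
  (2,α): 0.14·log₂(3.5000) = 0.2530
  (2,β): 0.02·log₂(0.1695) = -0.0512
  (2,γ): 0.04·log₂(0.9524) = -0.0028
Sum = 0.391 bits.

0.391 bits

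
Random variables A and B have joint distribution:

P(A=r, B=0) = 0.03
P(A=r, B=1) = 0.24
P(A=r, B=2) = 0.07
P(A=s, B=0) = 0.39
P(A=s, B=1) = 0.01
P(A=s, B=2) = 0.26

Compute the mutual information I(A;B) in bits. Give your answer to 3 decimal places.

0.462 bits

Marginals: p(A) = (0.3400, 0.6600), p(B) = (0.4200, 0.2500, 0.3300).
I(A;B) = Σ p(x,y)·log₂[p(x,y)/(p(x)p(y))].
  (r,0): 0.03·log₂(0.2101) = -0.0675
  (r,1): 0.24·log₂(2.8235) = 0.3594
  (r,2): 0.07·log₂(0.6239) = -0.0476
  (s,0): 0.39·log₂(1.4069) = 0.1921
  (s,1): 0.01·log₂(0.0606) = -0.0404
  (s,2): 0.26·log₂(1.1938) = 0.0664
Sum = 0.462 bits.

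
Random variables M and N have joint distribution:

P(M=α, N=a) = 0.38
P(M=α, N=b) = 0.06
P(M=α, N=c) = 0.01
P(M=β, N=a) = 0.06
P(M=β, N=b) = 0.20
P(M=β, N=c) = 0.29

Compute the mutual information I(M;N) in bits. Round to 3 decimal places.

Marginals: p(M) = (0.4500, 0.5500), p(N) = (0.4400, 0.2600, 0.3000).
I(M;N) = H(M) + H(N) − H(M,N).
H(M) = 0.9928, H(N) = 1.5475, H(M,N) = 2.0662.
I(M;N) = 0.9928 + 1.5475 − 2.0662 = 0.474 bits.

0.474 bits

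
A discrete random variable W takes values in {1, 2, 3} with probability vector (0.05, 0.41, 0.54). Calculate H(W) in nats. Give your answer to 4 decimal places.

H(W) = −Σ p·ln p.
  −(0.05)·ln(0.05) = 0.14979
  −(0.41)·ln(0.41) = 0.36556
  −(0.54)·ln(0.54) = 0.33274
Sum: 0.14979 + 0.36556 + 0.33274 = 0.8481 nats.

0.8481 nats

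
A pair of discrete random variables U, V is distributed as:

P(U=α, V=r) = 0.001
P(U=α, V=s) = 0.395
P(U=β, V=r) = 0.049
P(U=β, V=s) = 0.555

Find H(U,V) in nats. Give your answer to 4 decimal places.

0.8484 nats

H(U,V) = −Σ p(x,y)·ln p(x,y) over all 4 cells.
  cell (α,r): −0.001·ln0.001 = 0.00691
  cell (α,s): −0.395·ln0.395 = 0.36690
  cell (β,r): −0.049·ln0.049 = 0.14778
  cell (β,s): −0.555·ln0.555 = 0.32678
Sum = 0.8484 nats.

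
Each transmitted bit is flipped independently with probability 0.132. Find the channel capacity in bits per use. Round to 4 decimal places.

Binary symmetric channel: C = 1 − h₂(ε) where h₂ is the binary entropy function.
h₂(0.132) = −0.132·log₂0.132 − 0.868·log₂0.868 = 0.5629.
C = 1 − 0.5629 = 0.4371 bits per channel use.

0.4371 bits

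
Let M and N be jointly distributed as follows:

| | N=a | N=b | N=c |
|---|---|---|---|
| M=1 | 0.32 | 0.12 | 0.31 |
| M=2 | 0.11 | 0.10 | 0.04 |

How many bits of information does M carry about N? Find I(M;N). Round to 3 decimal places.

0.060 bits

Marginals: p(M) = (0.7500, 0.2500), p(N) = (0.4300, 0.2200, 0.3500).
I(M;N) = Σ p(x,y)·log₂[p(x,y)/(p(x)p(y))].
  (1,a): 0.32·log₂(0.9922) = -0.0036
  (1,b): 0.12·log₂(0.7273) = -0.0551
  (1,c): 0.31·log₂(1.1810) = 0.0744
  (2,a): 0.11·log₂(1.0233) = 0.0036
  (2,b): 0.10·log₂(1.8182) = 0.0862
  (2,c): 0.04·log₂(0.4571) = -0.0452
Sum = 0.060 bits.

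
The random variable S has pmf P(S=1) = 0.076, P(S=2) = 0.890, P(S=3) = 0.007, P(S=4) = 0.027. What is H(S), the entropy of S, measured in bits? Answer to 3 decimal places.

H(S) = −Σ p·log₂ p.
  −(0.076)·log₂(0.076) = 0.2826
  −(0.890)·log₂(0.890) = 0.1496
  −(0.007)·log₂(0.007) = 0.0501
  −(0.027)·log₂(0.027) = 0.1407
Sum: 0.2826 + 0.1496 + 0.0501 + 0.1407 = 0.623 bits.

0.623 bits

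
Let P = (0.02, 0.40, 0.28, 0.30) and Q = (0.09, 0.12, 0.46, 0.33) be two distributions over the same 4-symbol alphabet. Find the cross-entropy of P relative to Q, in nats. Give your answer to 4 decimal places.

1.4463 nats

H(P,Q) = −Σ p·ln q.
  −0.02·ln(0.09) = 0.04816
  −0.40·ln(0.12) = 0.84811
  −0.28·ln(0.46) = 0.21743
  −0.30·ln(0.33) = 0.33260
H(P,Q) = 1.4463 nats.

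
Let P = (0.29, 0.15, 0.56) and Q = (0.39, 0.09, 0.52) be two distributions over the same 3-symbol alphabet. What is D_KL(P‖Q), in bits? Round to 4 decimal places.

D(P‖Q) = Σ p·log₂(p/q).
  0.29·log₂(0.29/0.39) = -0.12395
  0.15·log₂(0.15/0.09) = 0.11054
  0.56·log₂(0.56/0.52) = 0.05987
D(P‖Q) = 0.0465 bits.

0.0465 bits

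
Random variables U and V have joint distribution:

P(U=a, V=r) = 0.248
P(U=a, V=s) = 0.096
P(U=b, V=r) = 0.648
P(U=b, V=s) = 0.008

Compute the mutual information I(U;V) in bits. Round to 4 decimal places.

0.1254 bits

Marginals: p(U) = (0.3440, 0.6560), p(V) = (0.8960, 0.1040).
I(U;V) = Σ p(x,y)·log₂[p(x,y)/(p(x)p(y))].
  (a,r): 0.248·log₂(0.8046) = -0.07778
  (a,s): 0.096·log₂(2.6834) = 0.13671
  (b,r): 0.648·log₂(1.1025) = 0.09119
  (b,s): 0.008·log₂(0.1173) = -0.02474
Sum = 0.1254 bits.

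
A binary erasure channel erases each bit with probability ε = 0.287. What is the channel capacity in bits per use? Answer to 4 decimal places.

Binary erasure channel: capacity C = 1 − ε.
C = 1 − 0.287 = 0.7130 bits per channel use.

0.7130 bits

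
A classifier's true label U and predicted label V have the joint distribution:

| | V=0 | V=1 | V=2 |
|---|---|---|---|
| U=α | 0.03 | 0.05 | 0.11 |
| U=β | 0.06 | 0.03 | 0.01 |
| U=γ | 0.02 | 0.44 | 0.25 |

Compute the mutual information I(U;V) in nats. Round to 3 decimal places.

0.136 nats

Marginals: p(U) = (0.1900, 0.1000, 0.7100), p(V) = (0.1100, 0.5200, 0.3700).
I(U;V) = Σ p(x,y)·ln[p(x,y)/(p(x)p(y))].
  (α,0): 0.03·ln(1.4354) = 0.0108
  (α,1): 0.05·ln(0.5061) = -0.0341
  (α,2): 0.11·ln(1.5647) = 0.0492
  (β,0): 0.06·ln(5.4545) = 0.1018
  (β,1): 0.03·ln(0.5769) = -0.0165
  (β,2): 0.01·ln(0.2703) = -0.0131
  (γ,0): 0.02·ln(0.2561) = -0.0272
  (γ,1): 0.44·ln(1.1918) = 0.0772
  (γ,2): 0.25·ln(0.9517) = -0.0124
Sum = 0.136 nats.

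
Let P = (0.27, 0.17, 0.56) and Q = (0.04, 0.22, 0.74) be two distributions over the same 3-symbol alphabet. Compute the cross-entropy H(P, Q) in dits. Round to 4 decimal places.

0.5625 dits

H(P,Q) = −Σ p·log₁₀ q.
  −0.27·log₁₀(0.04) = 0.37744
  −0.17·log₁₀(0.22) = 0.11179
  −0.56·log₁₀(0.74) = 0.07323
H(P,Q) = 0.5625 dits.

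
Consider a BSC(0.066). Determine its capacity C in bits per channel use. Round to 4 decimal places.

Binary symmetric channel: C = 1 − h₂(ε) where h₂ is the binary entropy function.
h₂(0.066) = −0.066·log₂0.066 − 0.934·log₂0.934 = 0.3508.
C = 1 − 0.3508 = 0.6492 bits per channel use.

0.6492 bits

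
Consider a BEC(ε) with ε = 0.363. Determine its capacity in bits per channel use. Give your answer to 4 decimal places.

Binary erasure channel: capacity C = 1 − ε.
C = 1 − 0.363 = 0.6370 bits per channel use.

0.6370 bits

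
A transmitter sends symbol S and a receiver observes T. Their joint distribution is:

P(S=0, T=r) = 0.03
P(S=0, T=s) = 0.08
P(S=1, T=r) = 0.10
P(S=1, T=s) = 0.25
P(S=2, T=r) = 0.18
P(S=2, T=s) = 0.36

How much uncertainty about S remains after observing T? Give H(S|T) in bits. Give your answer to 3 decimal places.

Chain rule: H(S|T) = H(S,T) − H(T).
Marginals: p(S) = (0.1100, 0.3500, 0.5400), p(T) = (0.3100, 0.6900).
H(S,T) = 2.2514 bits; H(T) = 0.8932 bits.
H(S|T) = 2.2514 − 0.8932 = 1.358 bits.

1.358 bits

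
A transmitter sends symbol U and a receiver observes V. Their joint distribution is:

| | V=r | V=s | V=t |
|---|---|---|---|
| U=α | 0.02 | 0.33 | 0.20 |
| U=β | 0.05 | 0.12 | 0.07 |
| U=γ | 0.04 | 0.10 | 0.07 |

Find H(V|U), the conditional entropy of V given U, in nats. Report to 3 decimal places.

0.902 nats

Marginals: p(U) = (0.5500, 0.2400, 0.2100), p(V) = (0.1100, 0.5500, 0.3400).
H(V|U) = Σ p(U) · H(V|U=·).
  U=α: p=0.5500, H(V|U=α) = 0.7949
  U=β: p=0.2400, H(V|U=β) = 1.0327
  U=γ: p=0.2100, H(V|U=γ) = 1.0354
Weighted sum = 0.902 nats.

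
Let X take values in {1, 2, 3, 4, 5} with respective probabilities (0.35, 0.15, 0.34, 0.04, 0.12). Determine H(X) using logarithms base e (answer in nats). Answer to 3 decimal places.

1.402 nats

H(X) = −Σ p·ln p.
  −(0.35)·ln(0.35) = 0.3674
  −(0.15)·ln(0.15) = 0.2846
  −(0.34)·ln(0.34) = 0.3668
  −(0.04)·ln(0.04) = 0.1288
  −(0.12)·ln(0.12) = 0.2544
Sum: 0.3674 + 0.2846 + 0.3668 + 0.1288 + 0.2544 = 1.402 nats.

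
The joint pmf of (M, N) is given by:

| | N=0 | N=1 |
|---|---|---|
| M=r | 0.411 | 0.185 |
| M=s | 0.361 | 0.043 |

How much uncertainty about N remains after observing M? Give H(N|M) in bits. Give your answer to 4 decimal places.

Chain rule: H(N|M) = H(M,N) − H(M).
Marginals: p(M) = (0.5960, 0.4040), p(N) = (0.7720, 0.2280).
H(M,N) = 1.7034 bits; H(M) = 0.9732 bits.
H(N|M) = 1.7034 − 0.9732 = 0.7302 bits.

0.7302 bits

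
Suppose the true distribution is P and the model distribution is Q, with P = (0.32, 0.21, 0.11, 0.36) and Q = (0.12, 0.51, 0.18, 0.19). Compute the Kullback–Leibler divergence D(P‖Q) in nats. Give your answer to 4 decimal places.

D(P‖Q) = Σ p·ln(p/q).
  0.32·ln(0.32/0.12) = 0.31387
  0.21·ln(0.21/0.51) = -0.18633
  0.11·ln(0.11/0.18) = -0.05417
  0.36·ln(0.36/0.19) = 0.23007
D(P‖Q) = 0.3034 nats.

0.3034 nats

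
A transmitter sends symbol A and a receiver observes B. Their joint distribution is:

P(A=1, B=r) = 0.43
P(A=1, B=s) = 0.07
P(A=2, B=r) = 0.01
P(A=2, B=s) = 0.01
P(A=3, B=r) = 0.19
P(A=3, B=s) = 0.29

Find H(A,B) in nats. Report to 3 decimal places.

1.316 nats

H(A,B) = −Σ p(x,y)·ln p(x,y) over all 6 cells.
  cell (1,r): −0.43·ln0.43 = 0.3629
  cell (1,s): −0.07·ln0.07 = 0.1861
  cell (2,r): −0.01·ln0.01 = 0.0461
  cell (2,s): −0.01·ln0.01 = 0.0461
  cell (3,r): −0.19·ln0.19 = 0.3155
  cell (3,s): −0.29·ln0.29 = 0.3590
Sum = 1.316 nats.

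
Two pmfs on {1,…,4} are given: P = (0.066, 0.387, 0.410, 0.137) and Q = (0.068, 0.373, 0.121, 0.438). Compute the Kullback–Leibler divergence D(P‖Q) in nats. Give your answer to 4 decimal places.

D(P‖Q) = Σ p·ln(p/q).
  0.066·ln(0.066/0.068) = -0.00197
  0.387·ln(0.387/0.373) = 0.01426
  0.410·ln(0.410/0.121) = 0.50035
  0.137·ln(0.137/0.438) = -0.15923
D(P‖Q) = 0.3534 nats.

0.3534 nats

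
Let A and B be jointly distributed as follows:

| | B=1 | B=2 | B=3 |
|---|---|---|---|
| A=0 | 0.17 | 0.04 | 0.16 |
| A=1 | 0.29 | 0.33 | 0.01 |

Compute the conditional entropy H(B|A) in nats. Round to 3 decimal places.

Chain rule: H(B|A) = H(A,B) − H(A).
Marginals: p(A) = (0.3700, 0.6300), p(B) = (0.4600, 0.3700, 0.1700).
H(A,B) = 1.4941 nats; H(A) = 0.6590 nats.
H(B|A) = 1.4941 − 0.6590 = 0.835 nats.

0.835 nats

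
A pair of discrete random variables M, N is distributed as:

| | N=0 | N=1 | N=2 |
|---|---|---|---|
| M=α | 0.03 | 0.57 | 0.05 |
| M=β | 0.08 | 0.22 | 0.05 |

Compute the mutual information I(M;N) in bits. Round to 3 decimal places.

Marginals: p(M) = (0.6500, 0.3500), p(N) = (0.1100, 0.7900, 0.1000).
I(M;N) = Σ p(x,y)·log₂[p(x,y)/(p(x)p(y))].
  (α,0): 0.03·log₂(0.4196) = -0.0376
  (α,1): 0.57·log₂(1.1100) = 0.0858
  (α,2): 0.05·log₂(0.7692) = -0.0189
  (β,0): 0.08·log₂(2.0779) = 0.0844
  (β,1): 0.22·log₂(0.7957) = -0.0726
  (β,2): 0.05·log₂(1.4286) = 0.0257
Sum = 0.067 bits.

0.067 bits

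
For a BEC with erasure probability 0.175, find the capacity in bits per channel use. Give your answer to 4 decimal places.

Binary erasure channel: capacity C = 1 − ε.
C = 1 − 0.175 = 0.8250 bits per channel use.

0.8250 bits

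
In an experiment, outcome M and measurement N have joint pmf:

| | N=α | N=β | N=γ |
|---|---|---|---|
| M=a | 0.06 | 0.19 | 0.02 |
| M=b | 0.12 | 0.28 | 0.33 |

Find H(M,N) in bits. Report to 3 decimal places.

2.221 bits

H(M,N) = −Σ p(x,y)·log₂ p(x,y) over all 6 cells.
  cell (a,α): −0.06·log₂0.06 = 0.2435
  cell (a,β): −0.19·log₂0.19 = 0.4552
  cell (a,γ): −0.02·log₂0.02 = 0.1129
  cell (b,α): −0.12·log₂0.12 = 0.3671
  cell (b,β): −0.28·log₂0.28 = 0.5142
  cell (b,γ): −0.33·log₂0.33 = 0.5278
Sum = 2.221 bits.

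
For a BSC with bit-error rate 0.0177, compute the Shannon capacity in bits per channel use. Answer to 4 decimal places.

Binary symmetric channel: C = 1 − h₂(ε) where h₂ is the binary entropy function.
h₂(0.0177) = −0.0177·log₂0.0177 − 0.9823·log₂0.9823 = 0.1283.
C = 1 − 0.1283 = 0.8717 bits per channel use.

0.8717 bits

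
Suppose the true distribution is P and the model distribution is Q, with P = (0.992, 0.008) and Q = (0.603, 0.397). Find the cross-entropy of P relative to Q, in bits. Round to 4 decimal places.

H(P,Q) = −Σ p·log₂ q.
  −0.992·log₂(0.603) = 0.72393
  −0.008·log₂(0.397) = 0.01066
H(P,Q) = 0.7346 bits.

0.7346 bits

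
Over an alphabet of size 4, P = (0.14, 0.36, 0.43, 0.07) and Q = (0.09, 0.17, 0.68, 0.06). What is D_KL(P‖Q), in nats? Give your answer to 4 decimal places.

D(P‖Q) = Σ p·ln(p/q).
  0.14·ln(0.14/0.09) = 0.06186
  0.36·ln(0.36/0.17) = 0.27011
  0.43·ln(0.43/0.68) = -0.19707
  0.07·ln(0.07/0.06) = 0.01079
D(P‖Q) = 0.1457 nats.

0.1457 nats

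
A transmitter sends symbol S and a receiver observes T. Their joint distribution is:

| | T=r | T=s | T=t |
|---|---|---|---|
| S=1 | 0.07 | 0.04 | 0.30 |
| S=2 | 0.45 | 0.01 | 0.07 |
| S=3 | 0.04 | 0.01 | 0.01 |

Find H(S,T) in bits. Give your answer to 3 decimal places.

2.147 bits

H(S,T) = −Σ p(x,y)·log₂ p(x,y) over all 9 cells.
  cell (1,r): −0.07·log₂0.07 = 0.2686
  cell (1,s): −0.04·log₂0.04 = 0.1858
  cell (1,t): −0.30·log₂0.30 = 0.5211
  cell (2,r): −0.45·log₂0.45 = 0.5184
  cell (2,s): −0.01·log₂0.01 = 0.0664
  cell (2,t): −0.07·log₂0.07 = 0.2686
  cell (3,r): −0.04·log₂0.04 = 0.1858
  cell (3,s): −0.01·log₂0.01 = 0.0664
  cell (3,t): −0.01·log₂0.01 = 0.0664
Sum = 2.147 bits.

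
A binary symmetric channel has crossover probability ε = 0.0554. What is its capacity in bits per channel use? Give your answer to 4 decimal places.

0.6911 bits

Binary symmetric channel: C = 1 − h₂(ε) where h₂ is the binary entropy function.
h₂(0.0554) = −0.0554·log₂0.0554 − 0.9446·log₂0.9446 = 0.3089.
C = 1 − 0.3089 = 0.6911 bits per channel use.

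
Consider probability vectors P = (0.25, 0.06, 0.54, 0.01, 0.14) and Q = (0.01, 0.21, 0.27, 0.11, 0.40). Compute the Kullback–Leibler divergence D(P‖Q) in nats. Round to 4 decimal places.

D(P‖Q) = Σ p·ln(p/q).
  0.25·ln(0.25/0.01) = 0.80472
  0.06·ln(0.06/0.21) = -0.07517
  0.54·ln(0.54/0.27) = 0.37430
  0.01·ln(0.01/0.11) = -0.02398
  0.14·ln(0.14/0.40) = -0.14698
D(P‖Q) = 0.9329 nats.

0.9329 nats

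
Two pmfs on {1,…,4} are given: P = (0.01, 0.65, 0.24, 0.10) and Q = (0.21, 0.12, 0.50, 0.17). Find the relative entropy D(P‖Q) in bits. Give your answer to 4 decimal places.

D(P‖Q) = Σ p·log₂(p/q).
  0.01·log₂(0.01/0.21) = -0.04392
  0.65·log₂(0.65/0.12) = 1.58431
  0.24·log₂(0.24/0.50) = -0.25413
  0.10·log₂(0.10/0.17) = -0.07655
D(P‖Q) = 1.2097 bits.

1.2097 bits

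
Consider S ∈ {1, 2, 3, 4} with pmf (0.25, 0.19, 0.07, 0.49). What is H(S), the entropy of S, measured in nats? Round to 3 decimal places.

H(S) = −Σ p·ln p.
  −(0.25)·ln(0.25) = 0.3466
  −(0.19)·ln(0.19) = 0.3155
  −(0.07)·ln(0.07) = 0.1861
  −(0.49)·ln(0.49) = 0.3495
Sum: 0.3466 + 0.3155 + 0.1861 + 0.3495 = 1.198 nats.

1.198 nats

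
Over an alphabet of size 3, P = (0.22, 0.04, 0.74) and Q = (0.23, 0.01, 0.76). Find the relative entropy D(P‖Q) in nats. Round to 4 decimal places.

0.0259 nats

D(P‖Q) = Σ p·ln(p/q).
  0.22·ln(0.22/0.23) = -0.00978
  0.04·ln(0.04/0.01) = 0.05545
  0.74·ln(0.74/0.76) = -0.01973
D(P‖Q) = 0.0259 nats.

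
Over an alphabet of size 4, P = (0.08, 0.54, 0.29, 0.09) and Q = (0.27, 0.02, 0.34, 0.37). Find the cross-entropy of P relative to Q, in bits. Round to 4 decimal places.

3.7793 bits

H(P,Q) = −Σ p·log₂ q.
  −0.08·log₂(0.27) = 0.15112
  −0.54·log₂(0.02) = 3.04768
  −0.29·log₂(0.34) = 0.45135
  −0.09·log₂(0.37) = 0.12910
H(P,Q) = 3.7793 bits.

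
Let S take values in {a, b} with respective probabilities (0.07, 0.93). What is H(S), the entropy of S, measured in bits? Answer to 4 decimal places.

H(S) = −Σ p·log₂ p.
  −(0.07)·log₂(0.07) = 0.26856
  −(0.93)·log₂(0.93) = 0.09737
Sum: 0.26856 + 0.09737 = 0.3659 bits.

0.3659 bits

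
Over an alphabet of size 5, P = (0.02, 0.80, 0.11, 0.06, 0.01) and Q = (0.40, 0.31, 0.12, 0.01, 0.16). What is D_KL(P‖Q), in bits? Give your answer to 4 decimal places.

D(P‖Q) = Σ p·log₂(p/q).
  0.02·log₂(0.02/0.40) = -0.08644
  0.80·log₂(0.80/0.31) = 1.09419
  0.11·log₂(0.11/0.12) = -0.01381
  0.06·log₂(0.06/0.01) = 0.15510
  0.01·log₂(0.01/0.16) = -0.04000
D(P‖Q) = 1.1090 bits.

1.1090 bits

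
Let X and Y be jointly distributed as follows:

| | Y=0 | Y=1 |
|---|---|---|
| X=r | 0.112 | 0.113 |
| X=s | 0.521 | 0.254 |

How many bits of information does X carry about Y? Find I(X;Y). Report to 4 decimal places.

0.0161 bits

Marginals: p(X) = (0.2250, 0.7750), p(Y) = (0.6330, 0.3670).
I(X;Y) = Σ p(x,y)·log₂[p(x,y)/(p(x)p(y))].
  (r,0): 0.112·log₂(0.7864) = -0.03883
  (r,1): 0.113·log₂(1.3685) = 0.05114
  (s,0): 0.521·log₂(1.0620) = 0.04523
  (s,1): 0.254·log₂(0.8930) = -0.04146
Sum = 0.0161 bits.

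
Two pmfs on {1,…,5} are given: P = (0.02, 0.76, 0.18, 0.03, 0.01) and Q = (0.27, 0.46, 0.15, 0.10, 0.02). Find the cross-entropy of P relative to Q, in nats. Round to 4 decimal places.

H(P,Q) = −Σ p·ln q.
  −0.02·ln(0.27) = 0.02619
  −0.76·ln(0.46) = 0.59016
  −0.18·ln(0.15) = 0.34148
  −0.03·ln(0.10) = 0.06908
  −0.01·ln(0.02) = 0.03912
H(P,Q) = 1.0660 nats.

1.0660 nats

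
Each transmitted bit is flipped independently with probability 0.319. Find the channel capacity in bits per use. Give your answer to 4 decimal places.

0.0967 bits

Binary symmetric channel: C = 1 − h₂(ε) where h₂ is the binary entropy function.
h₂(0.319) = −0.319·log₂0.319 − 0.681·log₂0.681 = 0.9033.
C = 1 − 0.9033 = 0.0967 bits per channel use.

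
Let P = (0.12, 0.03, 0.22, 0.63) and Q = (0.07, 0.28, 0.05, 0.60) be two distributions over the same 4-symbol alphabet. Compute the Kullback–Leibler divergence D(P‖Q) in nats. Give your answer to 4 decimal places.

D(P‖Q) = Σ p·ln(p/q).
  0.12·ln(0.12/0.07) = 0.06468
  0.03·ln(0.03/0.28) = -0.06701
  0.22·ln(0.22/0.05) = 0.32595
  0.63·ln(0.63/0.60) = 0.03074
D(P‖Q) = 0.3544 nats.

0.3544 nats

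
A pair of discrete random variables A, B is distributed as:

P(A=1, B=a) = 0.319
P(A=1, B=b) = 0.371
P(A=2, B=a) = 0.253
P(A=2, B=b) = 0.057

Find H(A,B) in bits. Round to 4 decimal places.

1.7938 bits

H(A,B) = −Σ p(x,y)·log₂ p(x,y) over all 4 cells.
  cell (1,a): −0.319·log₂0.319 = 0.52583
  cell (1,b): −0.371·log₂0.371 = 0.53072
  cell (2,a): −0.253·log₂0.253 = 0.50165
  cell (2,b): −0.057·log₂0.057 = 0.23557
Sum = 1.7938 bits.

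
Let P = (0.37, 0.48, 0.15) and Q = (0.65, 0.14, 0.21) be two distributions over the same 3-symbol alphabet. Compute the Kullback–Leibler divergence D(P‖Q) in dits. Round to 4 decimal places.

0.1444 dits

D(P‖Q) = Σ p·log₁₀(p/q).
  0.37·log₁₀(0.37/0.65) = -0.09054
  0.48·log₁₀(0.48/0.14) = 0.25685
  0.15·log₁₀(0.15/0.21) = -0.02192
D(P‖Q) = 0.1444 dits.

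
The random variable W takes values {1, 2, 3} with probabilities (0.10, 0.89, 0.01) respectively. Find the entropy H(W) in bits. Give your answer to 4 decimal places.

H(W) = −Σ p·log₂ p.
  −(0.10)·log₂(0.10) = 0.33219
  −(0.89)·log₂(0.89) = 0.14963
  −(0.01)·log₂(0.01) = 0.06644
Sum: 0.33219 + 0.14963 + 0.06644 = 0.5483 bits.

0.5483 bits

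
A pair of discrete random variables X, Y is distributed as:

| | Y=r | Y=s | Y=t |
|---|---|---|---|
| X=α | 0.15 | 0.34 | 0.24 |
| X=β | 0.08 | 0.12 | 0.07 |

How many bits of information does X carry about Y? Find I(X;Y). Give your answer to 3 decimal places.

Marginals: p(X) = (0.7300, 0.2700), p(Y) = (0.2300, 0.4600, 0.3100).
I(X;Y) = Σ p(x,y)·log₂[p(x,y)/(p(x)p(y))].
  (α,r): 0.15·log₂(0.8934) = -0.0244
  (α,s): 0.34·log₂(1.0125) = 0.0061
  (α,t): 0.24·log₂(1.0605) = 0.0204
  (β,r): 0.08·log₂(1.2882) = 0.0292
  (β,s): 0.12·log₂(0.9662) = -0.0060
  (β,t): 0.07·log₂(0.8363) = -0.0181
Sum = 0.007 bits.

0.007 bits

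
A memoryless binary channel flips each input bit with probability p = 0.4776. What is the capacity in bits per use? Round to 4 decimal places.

0.0014 bits

Binary symmetric channel: C = 1 − h₂(ε) where h₂ is the binary entropy function.
h₂(0.4776) = −0.4776·log₂0.4776 − 0.5224·log₂0.5224 = 0.9986.
C = 1 − 0.9986 = 0.0014 bits per channel use.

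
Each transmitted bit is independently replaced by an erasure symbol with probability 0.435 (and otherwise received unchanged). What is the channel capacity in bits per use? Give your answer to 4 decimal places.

Binary erasure channel: capacity C = 1 − ε.
C = 1 − 0.435 = 0.5650 bits per channel use.

0.5650 bits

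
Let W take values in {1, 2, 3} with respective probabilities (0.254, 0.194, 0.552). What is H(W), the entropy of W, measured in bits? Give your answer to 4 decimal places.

1.4344 bits

H(W) = −Σ p·log₂ p.
  −(0.254)·log₂(0.254) = 0.50218
  −(0.194)·log₂(0.194) = 0.45898
  −(0.552)·log₂(0.552) = 0.47321
Sum: 0.50218 + 0.45898 + 0.47321 = 1.4344 bits.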